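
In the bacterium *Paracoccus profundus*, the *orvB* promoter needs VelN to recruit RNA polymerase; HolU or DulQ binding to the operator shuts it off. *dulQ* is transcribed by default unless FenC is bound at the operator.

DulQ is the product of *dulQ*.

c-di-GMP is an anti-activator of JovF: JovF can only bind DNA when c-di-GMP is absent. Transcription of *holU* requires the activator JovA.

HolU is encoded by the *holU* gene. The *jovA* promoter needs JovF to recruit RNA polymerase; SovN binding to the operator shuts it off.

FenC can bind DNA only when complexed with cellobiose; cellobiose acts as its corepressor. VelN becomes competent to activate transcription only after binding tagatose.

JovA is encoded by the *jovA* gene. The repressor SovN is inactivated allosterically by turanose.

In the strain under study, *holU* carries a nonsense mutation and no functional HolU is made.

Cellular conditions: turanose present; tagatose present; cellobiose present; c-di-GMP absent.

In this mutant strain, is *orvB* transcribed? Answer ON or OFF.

HolU is non-functional in this strain, so it has no effect.
Cellobiose is present, so FenC is active.
With repressor FenC bound, *dulQ* is not transcribed.
So DulQ is not produced.
Tagatose is present, so VelN is active.
No repressor is bound and VelN is active, so *orvB* is transcribed.

ON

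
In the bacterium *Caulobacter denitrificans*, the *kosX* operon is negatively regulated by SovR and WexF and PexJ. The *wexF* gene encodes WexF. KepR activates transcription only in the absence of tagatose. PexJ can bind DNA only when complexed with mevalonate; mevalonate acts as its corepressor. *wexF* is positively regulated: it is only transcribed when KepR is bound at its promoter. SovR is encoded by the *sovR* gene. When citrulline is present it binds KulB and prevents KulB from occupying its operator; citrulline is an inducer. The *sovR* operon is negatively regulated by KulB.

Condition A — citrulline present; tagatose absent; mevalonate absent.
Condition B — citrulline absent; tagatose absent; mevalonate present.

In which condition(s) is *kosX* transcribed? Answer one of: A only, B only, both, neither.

Condition A:
Citrulline is present, so KulB is inactive.
With no repressor bound, *sovR* is transcribed.
So SovR is produced and active.
Tagatose is absent, so KepR is active.
No repressor is bound and KepR is active, so *wexF* is transcribed.
So WexF is produced and active.
Mevalonate is absent, so PexJ is inactive.
With repressor SovR bound, *kosX* is not transcribed.
→ *kosX* is OFF in A.
Condition B:
Citrulline is absent, so KulB is active.
With repressor KulB bound, *sovR* is not transcribed.
So SovR is not produced.
Tagatose is absent, so KepR is active.
No repressor is bound and KepR is active, so *wexF* is transcribed.
So WexF is produced and active.
Mevalonate is present, so PexJ is active.
With repressor WexF bound, *kosX* is not transcribed.
→ *kosX* is OFF in B.

neither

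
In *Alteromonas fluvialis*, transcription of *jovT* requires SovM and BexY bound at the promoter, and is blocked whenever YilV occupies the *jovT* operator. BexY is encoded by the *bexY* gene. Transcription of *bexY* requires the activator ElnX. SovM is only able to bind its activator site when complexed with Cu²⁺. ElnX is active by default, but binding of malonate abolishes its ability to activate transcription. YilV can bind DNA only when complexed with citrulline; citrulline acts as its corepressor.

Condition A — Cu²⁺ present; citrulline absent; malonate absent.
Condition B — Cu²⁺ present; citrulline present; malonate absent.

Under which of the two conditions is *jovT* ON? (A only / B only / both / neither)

A only

Condition A:
Cu²⁺ is present, so SovM is active.
Citrulline is absent, so YilV is inactive.
Malonate is absent, so ElnX is active.
No repressor is bound and ElnX is active, so *bexY* is transcribed.
So BexY is produced and active.
No repressor is bound and SovM and BexY are active, so *jovT* is transcribed.
→ *jovT* is ON in A.
Condition B:
Cu²⁺ is present, so SovM is active.
Citrulline is present, so YilV is active.
Malonate is absent, so ElnX is active.
No repressor is bound and ElnX is active, so *bexY* is transcribed.
So BexY is produced and active.
With repressor YilV bound, *jovT* is not transcribed.
→ *jovT* is OFF in B.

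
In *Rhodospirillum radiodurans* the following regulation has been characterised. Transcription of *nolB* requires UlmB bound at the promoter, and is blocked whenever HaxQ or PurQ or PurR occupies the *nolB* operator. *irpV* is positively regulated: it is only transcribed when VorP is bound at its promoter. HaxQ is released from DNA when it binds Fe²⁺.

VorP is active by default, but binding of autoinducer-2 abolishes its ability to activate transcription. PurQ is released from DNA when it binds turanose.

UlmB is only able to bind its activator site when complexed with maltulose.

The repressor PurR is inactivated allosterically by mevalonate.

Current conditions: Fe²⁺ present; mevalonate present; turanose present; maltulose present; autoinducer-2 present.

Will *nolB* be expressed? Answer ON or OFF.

ON

Fe²⁺ is present, so HaxQ is inactive.
Turanose is present, so PurQ is inactive.
Mevalonate is present, so PurR is inactive.
Maltulose is present, so UlmB is active.
No repressor is bound and UlmB is active, so *nolB* is transcribed.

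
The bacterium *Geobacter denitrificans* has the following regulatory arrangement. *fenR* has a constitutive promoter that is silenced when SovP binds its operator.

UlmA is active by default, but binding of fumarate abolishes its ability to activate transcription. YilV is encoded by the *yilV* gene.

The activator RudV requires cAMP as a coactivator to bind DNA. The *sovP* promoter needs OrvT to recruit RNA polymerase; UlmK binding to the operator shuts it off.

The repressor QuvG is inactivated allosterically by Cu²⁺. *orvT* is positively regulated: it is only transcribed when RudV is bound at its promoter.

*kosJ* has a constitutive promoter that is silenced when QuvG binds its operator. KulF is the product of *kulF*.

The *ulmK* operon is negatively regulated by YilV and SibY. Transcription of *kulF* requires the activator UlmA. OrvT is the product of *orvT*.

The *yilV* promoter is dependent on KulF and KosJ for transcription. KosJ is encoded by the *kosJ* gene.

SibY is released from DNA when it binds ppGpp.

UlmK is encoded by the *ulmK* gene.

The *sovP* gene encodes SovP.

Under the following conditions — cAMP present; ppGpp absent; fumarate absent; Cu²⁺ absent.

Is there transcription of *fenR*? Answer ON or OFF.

Fumarate is absent, so UlmA is active.
No repressor is bound and UlmA is active, so *kulF* is transcribed.
So KulF is produced and active.
Cu²⁺ is absent, so QuvG is active.
With repressor QuvG bound, *kosJ* is not transcribed.
So KosJ is not produced.
Required activator KosJ is absent, so *yilV* is not transcribed.
So YilV is not produced.
ppGpp is absent, so SibY is active.
With repressor SibY bound, *ulmK* is not transcribed.
So UlmK is not produced.
cAMP is present, so RudV is active.
No repressor is bound and RudV is active, so *orvT* is transcribed.
So OrvT is produced and active.
No repressor is bound and OrvT is active, so *sovP* is transcribed.
So SovP is produced and active.
With repressor SovP bound, *fenR* is not transcribed.

OFF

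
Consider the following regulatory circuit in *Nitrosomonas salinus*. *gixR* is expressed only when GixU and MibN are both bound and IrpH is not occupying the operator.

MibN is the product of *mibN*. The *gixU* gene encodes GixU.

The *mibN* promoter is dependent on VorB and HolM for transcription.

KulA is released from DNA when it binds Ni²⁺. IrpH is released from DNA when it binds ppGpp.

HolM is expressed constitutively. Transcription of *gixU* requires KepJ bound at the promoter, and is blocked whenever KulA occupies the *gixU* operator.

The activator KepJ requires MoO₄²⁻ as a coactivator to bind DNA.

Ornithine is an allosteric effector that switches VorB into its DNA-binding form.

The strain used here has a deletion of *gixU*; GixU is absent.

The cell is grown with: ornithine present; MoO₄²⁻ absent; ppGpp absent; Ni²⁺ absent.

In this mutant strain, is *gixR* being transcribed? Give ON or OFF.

ppGpp is absent, so IrpH is active.
GixU is non-functional in this strain, so it has no effect.
Ornithine is present, so VorB is active.
HolM is produced constitutively and is active.
No repressor is bound and VorB and HolM are active, so *mibN* is transcribed.
So MibN is produced and active.
With repressor IrpH bound, *gixR* is not transcribed.

OFF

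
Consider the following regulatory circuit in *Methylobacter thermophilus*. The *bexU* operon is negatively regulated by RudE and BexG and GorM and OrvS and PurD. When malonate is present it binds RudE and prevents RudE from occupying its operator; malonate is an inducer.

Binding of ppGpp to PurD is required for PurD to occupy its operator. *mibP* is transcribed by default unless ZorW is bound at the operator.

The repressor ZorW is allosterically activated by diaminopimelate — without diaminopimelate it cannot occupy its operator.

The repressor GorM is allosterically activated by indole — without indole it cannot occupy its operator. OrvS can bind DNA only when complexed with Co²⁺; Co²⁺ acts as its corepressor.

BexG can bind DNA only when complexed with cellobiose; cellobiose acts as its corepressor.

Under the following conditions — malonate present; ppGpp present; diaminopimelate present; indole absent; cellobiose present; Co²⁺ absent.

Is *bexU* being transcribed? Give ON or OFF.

OFF

Malonate is present, so RudE is inactive.
Cellobiose is present, so BexG is active.
Indole is absent, so GorM is inactive.
Co²⁺ is absent, so OrvS is inactive.
ppGpp is present, so PurD is active.
With repressor BexG bound, *bexU* is not transcribed.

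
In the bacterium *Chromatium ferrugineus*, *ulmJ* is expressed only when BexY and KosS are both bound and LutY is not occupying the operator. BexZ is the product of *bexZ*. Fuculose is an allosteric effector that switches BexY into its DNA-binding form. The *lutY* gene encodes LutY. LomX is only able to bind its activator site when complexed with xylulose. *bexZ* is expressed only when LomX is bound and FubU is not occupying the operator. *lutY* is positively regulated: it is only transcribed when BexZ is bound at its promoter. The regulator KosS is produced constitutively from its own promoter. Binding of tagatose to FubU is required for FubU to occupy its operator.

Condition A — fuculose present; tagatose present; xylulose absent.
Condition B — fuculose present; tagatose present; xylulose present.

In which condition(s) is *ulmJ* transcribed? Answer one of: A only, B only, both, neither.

both

Condition A:
Fuculose is present, so BexY is active.
KosS is produced constitutively and is active.
Tagatose is present, so FubU is active.
Xylulose is absent, so LomX is inactive.
With repressor FubU bound, *bexZ* is not transcribed.
So BexZ is not produced.
Required activator BexZ is absent, so *lutY* is not transcribed.
So LutY is not produced.
No repressor is bound and BexY and KosS are active, so *ulmJ* is transcribed.
→ *ulmJ* is ON in A.
Condition B:
Fuculose is present, so BexY is active.
KosS is produced constitutively and is active.
Tagatose is present, so FubU is active.
Xylulose is present, so LomX is active.
With repressor FubU bound, *bexZ* is not transcribed.
So BexZ is not produced.
Required activator BexZ is absent, so *lutY* is not transcribed.
So LutY is not produced.
No repressor is bound and BexY and KosS are active, so *ulmJ* is transcribed.
→ *ulmJ* is ON in B.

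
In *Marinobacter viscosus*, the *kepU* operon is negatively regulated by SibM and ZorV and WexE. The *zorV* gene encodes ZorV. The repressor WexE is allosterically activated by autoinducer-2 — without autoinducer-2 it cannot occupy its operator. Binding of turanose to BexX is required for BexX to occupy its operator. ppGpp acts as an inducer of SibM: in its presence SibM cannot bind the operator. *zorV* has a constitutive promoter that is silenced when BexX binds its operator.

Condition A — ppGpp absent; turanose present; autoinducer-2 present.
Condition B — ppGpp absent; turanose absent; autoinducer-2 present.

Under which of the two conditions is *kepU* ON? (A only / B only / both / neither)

neither

Condition A:
ppGpp is absent, so SibM is active.
Turanose is present, so BexX is active.
With repressor BexX bound, *zorV* is not transcribed.
So ZorV is not produced.
Autoinducer-2 is present, so WexE is active.
With repressor SibM bound, *kepU* is not transcribed.
→ *kepU* is OFF in A.
Condition B:
ppGpp is absent, so SibM is active.
Turanose is absent, so BexX is inactive.
With no repressor bound, *zorV* is transcribed.
So ZorV is produced and active.
Autoinducer-2 is present, so WexE is active.
With repressor SibM bound, *kepU* is not transcribed.
→ *kepU* is OFF in B.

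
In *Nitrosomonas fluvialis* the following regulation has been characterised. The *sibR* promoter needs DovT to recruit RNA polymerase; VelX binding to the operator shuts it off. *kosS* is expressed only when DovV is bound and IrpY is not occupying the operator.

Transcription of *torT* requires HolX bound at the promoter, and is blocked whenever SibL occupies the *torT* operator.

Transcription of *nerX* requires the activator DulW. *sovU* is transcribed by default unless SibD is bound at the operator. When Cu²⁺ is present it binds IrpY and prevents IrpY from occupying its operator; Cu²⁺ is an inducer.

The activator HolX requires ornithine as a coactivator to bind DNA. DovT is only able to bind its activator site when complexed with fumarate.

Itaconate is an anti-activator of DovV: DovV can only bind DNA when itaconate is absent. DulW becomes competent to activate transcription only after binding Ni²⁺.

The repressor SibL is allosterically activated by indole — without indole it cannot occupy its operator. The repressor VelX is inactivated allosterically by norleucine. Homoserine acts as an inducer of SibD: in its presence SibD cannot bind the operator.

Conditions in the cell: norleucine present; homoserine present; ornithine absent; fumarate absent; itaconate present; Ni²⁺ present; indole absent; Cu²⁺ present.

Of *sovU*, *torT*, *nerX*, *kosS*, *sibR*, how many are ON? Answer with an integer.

Homoserine is present, so SibD is inactive.
With no repressor bound, *sovU* is transcribed.
→ *sovU* is ON.
Indole is absent, so SibL is inactive.
Ornithine is absent, so HolX is inactive.
Required activator HolX is absent, so *torT* is not transcribed.
→ *torT* is OFF.
Ni²⁺ is present, so DulW is active.
No repressor is bound and DulW is active, so *nerX* is transcribed.
→ *nerX* is ON.
Itaconate is present, so DovV is inactive.
Cu²⁺ is present, so IrpY is inactive.
Required activator DovV is absent, so *kosS* is not transcribed.
→ *kosS* is OFF.
Fumarate is absent, so DovT is inactive.
Norleucine is present, so VelX is inactive.
Required activator DovT is absent, so *sibR* is not transcribed.
→ *sibR* is OFF.
2 of the 5 genes are transcribed.

2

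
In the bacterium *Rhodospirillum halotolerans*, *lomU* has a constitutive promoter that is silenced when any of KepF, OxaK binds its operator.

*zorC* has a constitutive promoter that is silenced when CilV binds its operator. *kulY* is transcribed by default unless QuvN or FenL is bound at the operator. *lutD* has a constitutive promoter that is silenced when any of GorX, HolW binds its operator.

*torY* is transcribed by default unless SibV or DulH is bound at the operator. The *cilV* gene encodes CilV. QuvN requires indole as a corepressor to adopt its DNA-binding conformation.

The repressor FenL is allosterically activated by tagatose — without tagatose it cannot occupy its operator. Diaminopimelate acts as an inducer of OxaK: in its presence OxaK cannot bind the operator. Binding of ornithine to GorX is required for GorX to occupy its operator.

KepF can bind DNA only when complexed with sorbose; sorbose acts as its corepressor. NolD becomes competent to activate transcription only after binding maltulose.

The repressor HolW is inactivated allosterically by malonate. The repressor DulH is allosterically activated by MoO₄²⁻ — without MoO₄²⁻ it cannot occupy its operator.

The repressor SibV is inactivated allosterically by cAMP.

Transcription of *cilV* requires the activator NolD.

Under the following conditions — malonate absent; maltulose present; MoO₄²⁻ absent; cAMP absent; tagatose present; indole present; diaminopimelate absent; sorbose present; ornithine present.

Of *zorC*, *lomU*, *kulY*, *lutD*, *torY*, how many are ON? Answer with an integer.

Maltulose is present, so NolD is active.
No repressor is bound and NolD is active, so *cilV* is transcribed.
So CilV is produced and active.
With repressor CilV bound, *zorC* is not transcribed.
→ *zorC* is OFF.
Sorbose is present, so KepF is active.
Diaminopimelate is absent, so OxaK is active.
With repressor KepF bound, *lomU* is not transcribed.
→ *lomU* is OFF.
Indole is present, so QuvN is active.
Tagatose is present, so FenL is active.
With repressor QuvN bound, *kulY* is not transcribed.
→ *kulY* is OFF.
Ornithine is present, so GorX is active.
Malonate is absent, so HolW is active.
With repressor GorX bound, *lutD* is not transcribed.
→ *lutD* is OFF.
cAMP is absent, so SibV is active.
MoO₄²⁻ is absent, so DulH is inactive.
With repressor SibV bound, *torY* is not transcribed.
→ *torY* is OFF.
0 of the 5 genes are transcribed.

0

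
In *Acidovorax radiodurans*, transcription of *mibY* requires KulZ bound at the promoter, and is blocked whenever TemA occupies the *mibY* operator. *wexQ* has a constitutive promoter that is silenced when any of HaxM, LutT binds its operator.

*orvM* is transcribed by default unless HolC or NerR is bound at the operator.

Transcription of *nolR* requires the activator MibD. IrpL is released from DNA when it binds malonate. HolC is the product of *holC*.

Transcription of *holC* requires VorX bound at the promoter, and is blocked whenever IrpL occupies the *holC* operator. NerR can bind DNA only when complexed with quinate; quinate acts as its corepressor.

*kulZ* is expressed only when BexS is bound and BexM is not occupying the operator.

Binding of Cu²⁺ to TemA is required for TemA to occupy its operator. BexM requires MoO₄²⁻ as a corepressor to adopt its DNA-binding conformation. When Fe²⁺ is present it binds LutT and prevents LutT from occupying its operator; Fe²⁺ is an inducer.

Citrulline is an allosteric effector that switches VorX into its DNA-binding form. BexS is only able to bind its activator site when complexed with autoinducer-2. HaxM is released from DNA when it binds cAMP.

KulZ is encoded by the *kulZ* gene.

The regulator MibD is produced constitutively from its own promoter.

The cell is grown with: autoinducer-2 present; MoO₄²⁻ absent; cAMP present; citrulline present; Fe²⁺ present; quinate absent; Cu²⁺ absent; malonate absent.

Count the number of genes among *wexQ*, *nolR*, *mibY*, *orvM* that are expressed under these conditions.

4

cAMP is present, so HaxM is inactive.
Fe²⁺ is present, so LutT is inactive.
With no repressor bound, *wexQ* is transcribed.
→ *wexQ* is ON.
MibD is produced constitutively and is active.
No repressor is bound and MibD is active, so *nolR* is transcribed.
→ *nolR* is ON.
Cu²⁺ is absent, so TemA is inactive.
MoO₄²⁻ is absent, so BexM is inactive.
Autoinducer-2 is present, so BexS is active.
No repressor is bound and BexS is active, so *kulZ* is transcribed.
So KulZ is produced and active.
No repressor is bound and KulZ is active, so *mibY* is transcribed.
→ *mibY* is ON.
Malonate is absent, so IrpL is active.
Citrulline is present, so VorX is active.
With repressor IrpL bound, *holC* is not transcribed.
So HolC is not produced.
Quinate is absent, so NerR is inactive.
With no repressor bound, *orvM* is transcribed.
→ *orvM* is ON.
4 of the 4 genes are transcribed.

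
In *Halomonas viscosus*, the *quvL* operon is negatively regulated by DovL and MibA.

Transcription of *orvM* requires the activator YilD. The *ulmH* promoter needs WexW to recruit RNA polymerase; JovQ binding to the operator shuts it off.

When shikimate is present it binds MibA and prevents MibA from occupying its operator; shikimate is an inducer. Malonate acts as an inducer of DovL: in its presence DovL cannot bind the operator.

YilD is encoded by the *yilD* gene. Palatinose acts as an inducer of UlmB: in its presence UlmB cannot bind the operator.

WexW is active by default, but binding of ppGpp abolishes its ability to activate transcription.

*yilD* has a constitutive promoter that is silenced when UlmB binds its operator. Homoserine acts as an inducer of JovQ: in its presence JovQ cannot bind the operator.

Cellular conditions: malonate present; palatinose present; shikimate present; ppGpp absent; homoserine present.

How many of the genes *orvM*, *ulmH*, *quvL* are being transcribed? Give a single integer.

Palatinose is present, so UlmB is inactive.
With no repressor bound, *yilD* is transcribed.
So YilD is produced and active.
No repressor is bound and YilD is active, so *orvM* is transcribed.
→ *orvM* is ON.
Homoserine is present, so JovQ is inactive.
ppGpp is absent, so WexW is active.
No repressor is bound and WexW is active, so *ulmH* is transcribed.
→ *ulmH* is ON.
Malonate is present, so DovL is inactive.
Shikimate is present, so MibA is inactive.
With no repressor bound, *quvL* is transcribed.
→ *quvL* is ON.
3 of the 3 genes are transcribed.

3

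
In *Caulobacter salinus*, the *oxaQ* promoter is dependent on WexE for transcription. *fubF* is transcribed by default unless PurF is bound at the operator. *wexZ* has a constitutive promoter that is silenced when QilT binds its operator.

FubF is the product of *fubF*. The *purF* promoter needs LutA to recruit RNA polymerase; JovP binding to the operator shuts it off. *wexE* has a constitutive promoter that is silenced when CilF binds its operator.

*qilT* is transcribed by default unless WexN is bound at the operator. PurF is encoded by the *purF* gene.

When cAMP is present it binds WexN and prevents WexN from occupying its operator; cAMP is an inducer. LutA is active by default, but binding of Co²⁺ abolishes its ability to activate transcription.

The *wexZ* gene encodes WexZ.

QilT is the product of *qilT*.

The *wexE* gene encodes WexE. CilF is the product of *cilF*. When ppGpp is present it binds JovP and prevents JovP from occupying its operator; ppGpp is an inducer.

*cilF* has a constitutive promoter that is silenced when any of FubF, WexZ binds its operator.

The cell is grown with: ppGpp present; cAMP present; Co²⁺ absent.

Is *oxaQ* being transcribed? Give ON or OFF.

ppGpp is present, so JovP is inactive.
Co²⁺ is absent, so LutA is active.
No repressor is bound and LutA is active, so *purF* is transcribed.
So PurF is produced and active.
With repressor PurF bound, *fubF* is not transcribed.
So FubF is not produced.
cAMP is present, so WexN is inactive.
With no repressor bound, *qilT* is transcribed.
So QilT is produced and active.
With repressor QilT bound, *wexZ* is not transcribed.
So WexZ is not produced.
With no repressor bound, *cilF* is transcribed.
So CilF is produced and active.
With repressor CilF bound, *wexE* is not transcribed.
So WexE is not produced.
Required activator WexE is absent, so *oxaQ* is not transcribed.

OFF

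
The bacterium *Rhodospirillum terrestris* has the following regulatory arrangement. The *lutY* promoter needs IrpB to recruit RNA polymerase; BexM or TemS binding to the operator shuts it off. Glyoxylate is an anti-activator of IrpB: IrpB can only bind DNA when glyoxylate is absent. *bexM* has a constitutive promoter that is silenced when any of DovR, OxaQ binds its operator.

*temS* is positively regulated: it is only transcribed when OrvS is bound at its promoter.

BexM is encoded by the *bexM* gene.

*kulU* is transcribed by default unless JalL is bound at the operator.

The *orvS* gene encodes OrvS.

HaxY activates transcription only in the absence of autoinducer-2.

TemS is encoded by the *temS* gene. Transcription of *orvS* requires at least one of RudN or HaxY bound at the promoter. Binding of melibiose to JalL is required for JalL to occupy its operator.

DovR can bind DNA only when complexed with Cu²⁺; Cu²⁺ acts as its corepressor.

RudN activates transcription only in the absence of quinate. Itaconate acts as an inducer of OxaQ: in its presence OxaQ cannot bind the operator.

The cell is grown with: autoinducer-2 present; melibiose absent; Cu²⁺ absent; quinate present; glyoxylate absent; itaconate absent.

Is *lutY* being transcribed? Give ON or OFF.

ON

Cu²⁺ is absent, so DovR is inactive.
Itaconate is absent, so OxaQ is active.
With repressor OxaQ bound, *bexM* is not transcribed.
So BexM is not produced.
Quinate is present, so RudN is inactive.
Autoinducer-2 is present, so HaxY is inactive.
No activator is available at the *orvS* promoter, so *orvS* is not transcribed.
So OrvS is not produced.
Required activator OrvS is absent, so *temS* is not transcribed.
So TemS is not produced.
Glyoxylate is absent, so IrpB is active.
No repressor is bound and IrpB is active, so *lutY* is transcribed.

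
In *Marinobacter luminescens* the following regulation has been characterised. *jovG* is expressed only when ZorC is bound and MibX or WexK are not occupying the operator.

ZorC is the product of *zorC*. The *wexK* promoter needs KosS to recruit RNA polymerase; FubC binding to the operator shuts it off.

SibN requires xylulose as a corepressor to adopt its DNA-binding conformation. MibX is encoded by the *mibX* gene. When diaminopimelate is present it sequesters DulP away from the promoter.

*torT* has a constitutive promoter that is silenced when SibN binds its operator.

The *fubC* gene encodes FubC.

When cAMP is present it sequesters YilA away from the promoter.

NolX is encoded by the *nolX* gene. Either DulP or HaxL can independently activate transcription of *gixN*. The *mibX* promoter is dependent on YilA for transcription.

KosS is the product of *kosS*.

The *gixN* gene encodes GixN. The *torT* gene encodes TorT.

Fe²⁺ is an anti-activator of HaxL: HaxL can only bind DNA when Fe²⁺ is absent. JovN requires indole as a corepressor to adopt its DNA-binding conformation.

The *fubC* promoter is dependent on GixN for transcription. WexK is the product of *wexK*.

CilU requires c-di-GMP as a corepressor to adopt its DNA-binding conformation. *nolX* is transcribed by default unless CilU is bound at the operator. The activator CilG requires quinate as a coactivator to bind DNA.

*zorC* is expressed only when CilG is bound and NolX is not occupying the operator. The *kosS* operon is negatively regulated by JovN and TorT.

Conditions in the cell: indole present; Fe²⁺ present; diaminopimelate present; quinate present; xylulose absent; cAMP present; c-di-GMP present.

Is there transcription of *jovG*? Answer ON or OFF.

ON

Quinate is present, so CilG is active.
c-di-GMP is present, so CilU is active.
With repressor CilU bound, *nolX* is not transcribed.
So NolX is not produced.
No repressor is bound and CilG is active, so *zorC* is transcribed.
So ZorC is produced and active.
cAMP is present, so YilA is inactive.
Required activator YilA is absent, so *mibX* is not transcribed.
So MibX is not produced.
Indole is present, so JovN is active.
Xylulose is absent, so SibN is inactive.
With no repressor bound, *torT* is transcribed.
So TorT is produced and active.
With repressor JovN bound, *kosS* is not transcribed.
So KosS is not produced.
Diaminopimelate is present, so DulP is inactive.
Fe²⁺ is present, so HaxL is inactive.
No activator is available at the *gixN* promoter, so *gixN* is not transcribed.
So GixN is not produced.
Required activator GixN is absent, so *fubC* is not transcribed.
So FubC is not produced.
Required activator KosS is absent, so *wexK* is not transcribed.
So WexK is not produced.
No repressor is bound and ZorC is active, so *jovG* is transcribed.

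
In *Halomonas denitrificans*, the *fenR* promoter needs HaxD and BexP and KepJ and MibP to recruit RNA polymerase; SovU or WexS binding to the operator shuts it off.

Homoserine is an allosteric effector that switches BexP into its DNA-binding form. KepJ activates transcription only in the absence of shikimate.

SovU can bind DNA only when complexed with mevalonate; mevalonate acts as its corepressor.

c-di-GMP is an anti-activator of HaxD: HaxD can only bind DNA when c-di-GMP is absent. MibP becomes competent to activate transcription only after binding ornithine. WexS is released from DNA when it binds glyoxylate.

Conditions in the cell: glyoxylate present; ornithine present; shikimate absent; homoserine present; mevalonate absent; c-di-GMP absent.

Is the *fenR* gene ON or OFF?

ON

Mevalonate is absent, so SovU is inactive.
c-di-GMP is absent, so HaxD is active.
Homoserine is present, so BexP is active.
Shikimate is absent, so KepJ is active.
Glyoxylate is present, so WexS is inactive.
Ornithine is present, so MibP is active.
No repressor is bound and HaxD and BexP and KepJ and MibP are active, so *fenR* is transcribed.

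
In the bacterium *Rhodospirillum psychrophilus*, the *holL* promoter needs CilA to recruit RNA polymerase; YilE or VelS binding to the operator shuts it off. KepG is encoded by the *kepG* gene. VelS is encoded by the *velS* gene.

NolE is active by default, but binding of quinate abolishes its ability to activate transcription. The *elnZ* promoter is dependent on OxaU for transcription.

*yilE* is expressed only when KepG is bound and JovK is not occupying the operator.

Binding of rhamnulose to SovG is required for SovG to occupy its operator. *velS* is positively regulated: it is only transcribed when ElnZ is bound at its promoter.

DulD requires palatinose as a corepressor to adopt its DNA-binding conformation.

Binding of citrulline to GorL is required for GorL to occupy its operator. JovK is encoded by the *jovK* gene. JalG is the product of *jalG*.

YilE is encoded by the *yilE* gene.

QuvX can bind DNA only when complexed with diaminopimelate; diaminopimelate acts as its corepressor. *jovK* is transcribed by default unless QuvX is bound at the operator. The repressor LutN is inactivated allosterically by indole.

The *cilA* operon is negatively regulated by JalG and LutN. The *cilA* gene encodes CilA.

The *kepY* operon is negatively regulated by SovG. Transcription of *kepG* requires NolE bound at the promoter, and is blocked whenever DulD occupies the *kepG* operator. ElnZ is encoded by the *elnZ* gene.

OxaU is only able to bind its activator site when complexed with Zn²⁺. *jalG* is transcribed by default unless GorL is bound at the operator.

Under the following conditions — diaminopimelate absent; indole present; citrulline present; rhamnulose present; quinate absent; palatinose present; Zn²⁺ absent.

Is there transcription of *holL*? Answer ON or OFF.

ON

Citrulline is present, so GorL is active.
With repressor GorL bound, *jalG* is not transcribed.
So JalG is not produced.
Indole is present, so LutN is inactive.
With no repressor bound, *cilA* is transcribed.
So CilA is produced and active.
Diaminopimelate is absent, so QuvX is inactive.
With no repressor bound, *jovK* is transcribed.
So JovK is produced and active.
Palatinose is present, so DulD is active.
Quinate is absent, so NolE is active.
With repressor DulD bound, *kepG* is not transcribed.
So KepG is not produced.
With repressor JovK bound, *yilE* is not transcribed.
So YilE is not produced.
Zn²⁺ is absent, so OxaU is inactive.
Required activator OxaU is absent, so *elnZ* is not transcribed.
So ElnZ is not produced.
Required activator ElnZ is absent, so *velS* is not transcribed.
So VelS is not produced.
No repressor is bound and CilA is active, so *holL* is transcribed.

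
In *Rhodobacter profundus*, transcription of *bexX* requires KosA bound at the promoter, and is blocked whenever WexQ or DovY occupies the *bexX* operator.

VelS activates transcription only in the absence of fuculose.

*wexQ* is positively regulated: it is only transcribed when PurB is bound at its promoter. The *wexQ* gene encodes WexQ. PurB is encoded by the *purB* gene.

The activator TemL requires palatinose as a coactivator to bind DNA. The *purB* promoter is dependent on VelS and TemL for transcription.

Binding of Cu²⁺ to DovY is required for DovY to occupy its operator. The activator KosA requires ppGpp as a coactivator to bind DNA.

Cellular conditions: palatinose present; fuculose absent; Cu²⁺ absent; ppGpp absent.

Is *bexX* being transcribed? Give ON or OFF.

Fuculose is absent, so VelS is active.
Palatinose is present, so TemL is active.
No repressor is bound and VelS and TemL are active, so *purB* is transcribed.
So PurB is produced and active.
No repressor is bound and PurB is active, so *wexQ* is transcribed.
So WexQ is produced and active.
Cu²⁺ is absent, so DovY is inactive.
ppGpp is absent, so KosA is inactive.
With repressor WexQ bound, *bexX* is not transcribed.

OFF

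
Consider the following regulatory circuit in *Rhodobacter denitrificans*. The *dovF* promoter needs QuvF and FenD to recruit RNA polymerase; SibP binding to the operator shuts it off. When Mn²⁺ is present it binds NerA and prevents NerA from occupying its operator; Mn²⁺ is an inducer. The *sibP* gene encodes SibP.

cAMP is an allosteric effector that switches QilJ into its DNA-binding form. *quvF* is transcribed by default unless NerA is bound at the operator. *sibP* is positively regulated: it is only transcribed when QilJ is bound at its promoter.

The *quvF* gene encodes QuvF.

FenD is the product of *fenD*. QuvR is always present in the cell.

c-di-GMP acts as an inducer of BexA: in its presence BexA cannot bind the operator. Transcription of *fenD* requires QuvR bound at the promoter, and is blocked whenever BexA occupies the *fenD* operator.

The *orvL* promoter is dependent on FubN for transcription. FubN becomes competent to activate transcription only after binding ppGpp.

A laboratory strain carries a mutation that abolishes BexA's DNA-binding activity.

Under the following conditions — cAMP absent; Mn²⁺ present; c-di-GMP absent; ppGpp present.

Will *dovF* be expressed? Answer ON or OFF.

Mn²⁺ is present, so NerA is inactive.
With no repressor bound, *quvF* is transcribed.
So QuvF is produced and active.
BexA is non-functional in this strain, so it has no effect.
QuvR is produced constitutively and is active.
No repressor is bound and QuvR is active, so *fenD* is transcribed.
So FenD is produced and active.
cAMP is absent, so QilJ is inactive.
Required activator QilJ is absent, so *sibP* is not transcribed.
So SibP is not produced.
No repressor is bound and QuvF and FenD are active, so *dovF* is transcribed.

ON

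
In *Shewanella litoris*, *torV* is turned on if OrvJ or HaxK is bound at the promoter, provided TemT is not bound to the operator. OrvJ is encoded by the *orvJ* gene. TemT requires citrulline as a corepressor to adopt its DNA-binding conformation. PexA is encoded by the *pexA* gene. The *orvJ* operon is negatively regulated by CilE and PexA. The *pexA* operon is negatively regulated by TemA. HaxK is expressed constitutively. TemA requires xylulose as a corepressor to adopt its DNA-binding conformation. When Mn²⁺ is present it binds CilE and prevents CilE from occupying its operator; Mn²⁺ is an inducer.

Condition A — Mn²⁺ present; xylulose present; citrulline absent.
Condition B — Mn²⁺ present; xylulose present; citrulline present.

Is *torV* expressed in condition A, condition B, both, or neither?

Condition A:
Mn²⁺ is present, so CilE is inactive.
Xylulose is present, so TemA is active.
With repressor TemA bound, *pexA* is not transcribed.
So PexA is not produced.
With no repressor bound, *orvJ* is transcribed.
So OrvJ is produced and active.
HaxK is produced constitutively and is active.
Citrulline is absent, so TemT is inactive.
Activator OrvJ is present, so *torV* is transcribed.
→ *torV* is ON in A.
Condition B:
Mn²⁺ is present, so CilE is inactive.
Xylulose is present, so TemA is active.
With repressor TemA bound, *pexA* is not transcribed.
So PexA is not produced.
With no repressor bound, *orvJ* is transcribed.
So OrvJ is produced and active.
HaxK is produced constitutively and is active.
Citrulline is present, so TemT is active.
With repressor TemT bound, *torV* is not transcribed.
→ *torV* is OFF in B.

A only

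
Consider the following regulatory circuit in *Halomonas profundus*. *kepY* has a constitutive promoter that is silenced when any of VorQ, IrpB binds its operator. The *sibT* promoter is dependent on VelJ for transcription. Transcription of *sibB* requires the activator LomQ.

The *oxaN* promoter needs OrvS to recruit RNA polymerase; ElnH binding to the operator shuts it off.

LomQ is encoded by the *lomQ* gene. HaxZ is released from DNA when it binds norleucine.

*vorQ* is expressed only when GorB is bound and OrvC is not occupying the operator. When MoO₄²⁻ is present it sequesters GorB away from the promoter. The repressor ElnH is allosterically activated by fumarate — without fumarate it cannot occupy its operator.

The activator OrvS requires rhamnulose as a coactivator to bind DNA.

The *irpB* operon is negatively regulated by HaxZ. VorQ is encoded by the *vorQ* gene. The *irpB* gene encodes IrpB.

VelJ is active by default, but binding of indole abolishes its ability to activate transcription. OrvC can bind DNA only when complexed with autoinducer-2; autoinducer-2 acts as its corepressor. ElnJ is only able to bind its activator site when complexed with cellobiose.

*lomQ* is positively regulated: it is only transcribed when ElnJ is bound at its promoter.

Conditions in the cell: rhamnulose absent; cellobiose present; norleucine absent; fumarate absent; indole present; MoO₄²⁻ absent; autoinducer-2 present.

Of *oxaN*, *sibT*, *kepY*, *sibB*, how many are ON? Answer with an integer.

2

Fumarate is absent, so ElnH is inactive.
Rhamnulose is absent, so OrvS is inactive.
Required activator OrvS is absent, so *oxaN* is not transcribed.
→ *oxaN* is OFF.
Indole is present, so VelJ is inactive.
Required activator VelJ is absent, so *sibT* is not transcribed.
→ *sibT* is OFF.
MoO₄²⁻ is absent, so GorB is active.
Autoinducer-2 is present, so OrvC is active.
With repressor OrvC bound, *vorQ* is not transcribed.
So VorQ is not produced.
Norleucine is absent, so HaxZ is active.
With repressor HaxZ bound, *irpB* is not transcribed.
So IrpB is not produced.
With no repressor bound, *kepY* is transcribed.
→ *kepY* is ON.
Cellobiose is present, so ElnJ is active.
No repressor is bound and ElnJ is active, so *lomQ* is transcribed.
So LomQ is produced and active.
No repressor is bound and LomQ is active, so *sibB* is transcribed.
→ *sibB* is ON.
2 of the 4 genes are transcribed.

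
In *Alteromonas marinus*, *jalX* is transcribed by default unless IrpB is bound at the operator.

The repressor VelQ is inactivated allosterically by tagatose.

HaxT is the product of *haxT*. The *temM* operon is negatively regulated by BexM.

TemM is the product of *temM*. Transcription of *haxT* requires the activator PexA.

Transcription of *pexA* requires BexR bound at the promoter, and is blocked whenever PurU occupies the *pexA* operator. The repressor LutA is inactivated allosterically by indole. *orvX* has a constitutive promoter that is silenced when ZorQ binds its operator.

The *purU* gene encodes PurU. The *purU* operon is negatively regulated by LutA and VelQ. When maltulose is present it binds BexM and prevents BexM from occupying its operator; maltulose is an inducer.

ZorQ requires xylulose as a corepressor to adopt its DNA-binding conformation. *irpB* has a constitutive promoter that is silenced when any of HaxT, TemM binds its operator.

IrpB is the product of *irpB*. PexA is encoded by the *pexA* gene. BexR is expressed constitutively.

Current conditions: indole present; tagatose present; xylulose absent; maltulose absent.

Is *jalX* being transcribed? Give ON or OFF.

Indole is present, so LutA is inactive.
Tagatose is present, so VelQ is inactive.
With no repressor bound, *purU* is transcribed.
So PurU is produced and active.
BexR is produced constitutively and is active.
With repressor PurU bound, *pexA* is not transcribed.
So PexA is not produced.
Required activator PexA is absent, so *haxT* is not transcribed.
So HaxT is not produced.
Maltulose is absent, so BexM is active.
With repressor BexM bound, *temM* is not transcribed.
So TemM is not produced.
With no repressor bound, *irpB* is transcribed.
So IrpB is produced and active.
With repressor IrpB bound, *jalX* is not transcribed.

OFF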